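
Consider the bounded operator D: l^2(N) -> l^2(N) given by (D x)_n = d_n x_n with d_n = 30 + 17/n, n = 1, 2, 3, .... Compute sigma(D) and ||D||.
sigma(D) = {30 + 17/n : n ≥ 1} ∪ {30}; ||D|| = 47

A bounded diagonal operator on l^2 with diagonal entries d_n has spectrum equal to the closure of {d_n : n ≥ 1}: every d_n is an eigenvalue (with eigenvector e_n), so {d_n} ⊂ sigma(D); the spectrum is closed, so its closure is too; and for lambda not in the closure, (D - lambda I) has bounded inverse (the diagonal entries 1/(d_n - lambda) are bounded). For our sequence d_n = 30 + 17/n, n = 1, 2, 3, ...:
  - {d_n} = {30 + 17/n : n ≥ 1}; the only limit point is 30
  - closure = {30 + 17/n : n ≥ 1} ∪ {30}
For the norm: a diagonal operator has ||D|| = sup_n |d_n|. Here d_n = 30 + 17/n is positive and decreasing, so sup_n |d_n| = d_1 = 30 + 17 = 47. So ||D|| = 47.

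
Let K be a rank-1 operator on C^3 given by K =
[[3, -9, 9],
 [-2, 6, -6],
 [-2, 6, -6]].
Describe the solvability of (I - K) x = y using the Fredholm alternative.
(I - K) is invertible (det(I - K) = -2 ≠ 0), so for every y in C^3 the equation (I - K) x = y has a unique solution.

K has rank 1, so it is an outer product K = u v^T: every row of K is a multiple of one row vector. Reading off the entries, u = (-3, 2, 2) and v = (-1, 3, -3) (row i of K equals u_i·v^T). A rank-one matrix u v^T satisfies K u = u (v·u) and kills the (2)-dimensional subspace v^⊥, so its characteristic polynomial is lambda^2 (lambda - v·u) with v·u = tr K = 3. Hence the eigenvalues of I - K are 1 (multiplicity 2) and 1 - (3) = -2, so det(I - K) = -2. (Direct check: I - K =
[[-2, 9, -9],
 [2, -5, 6],
 [2, -6, 7]]
has determinant -2.) The finite-dimensional Fredholm alternative says: either (I - K) is invertible, or ker(I - K) ≠ {0} and then range(I - K) = ker((I - K)^*)^⊥, with dim ker(I - K) = dim ker((I - K)^*). Since det(I - K) ≠ 0, 1 is not an eigenvalue of K and ker(I - K) = {0}, so we are in the first case: for every y there is a unique x = (I - K)^(-1) y. Explicitly, by the Sherman–Morrison formula, (I - u v^T)^(-1) = I + u v^T/(1 - v·u), i.e. (I - K)^(-1) = I + K/(-2).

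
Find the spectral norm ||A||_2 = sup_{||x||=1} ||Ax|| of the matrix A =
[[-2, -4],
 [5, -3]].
||A||_2 = sqrt((54 + sqrt(212))/2) ≈ 5.8549 (= sqrt(largest eigenvalue of A^T A))

||A||_2 = sigma_max(A) = sqrt(lambda_max(A^T A)). Form the symmetric matrix M = A^T A =
[[29, -7],
 [-7, 25]].
Its characteristic polynomial (trace, determinant of M give the coefficients) is
  p(λ) = det(λ I - M) = λ^2 - 54λ + 676.
For λ^2 - 54λ + 676 the discriminant is 212. It is nonnegative but not a perfect square, so the roots are real and irrational: λ = (54 ± sqrt(212))/2 ≈ 34.2801, 19.7199.
So the eigenvalues of A^T A are ≈ 19.7199, 34.2801 (all ≥ 0, as they must be for A^T A). The largest is λ_max = (54 + sqrt(212))/2 ≈ 34.2801, hence ||A||_2 = sqrt(λ_max) = sqrt((54 + sqrt(212))/2) ≈ 5.8549.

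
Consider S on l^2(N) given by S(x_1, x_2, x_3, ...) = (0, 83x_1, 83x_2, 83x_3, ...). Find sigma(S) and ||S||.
sigma(S) = closed disk {z in C : |z| ≤ 83}; ||S|| = 83

Note S = 83·U where U is the unit right shift (U x)_k = x_{k-1} (with x_0 := 0); so ||S|| = 83||U|| and sigma(S) = 83·sigma(U). ||S x||^2 = sum_{k≥1} |83x_k|^2 = 6889||x||^2, so ||S|| = 83 and sigma(S) ⊂ {|z| ≤ 83}. For any |lambda| < 83, the equation (S - lambda I) x = 0 forces x_1 = 0, then 83x_k = lambda x_{k+1} ⇒ x = 0, so S has no eigenvalues. But (S - lambda I) is not surjective for |lambda| < 83: solving (S - lambda I) x = e_1 would require x_n proportional to (lambda/83)^(-n), which is not in l^2. So every |lambda| < 83 lies in the residual spectrum. The boundary |lambda| = 83 is in the approximate point spectrum (the spectrum is closed). Hence sigma(S) is the closed disk of radius 83.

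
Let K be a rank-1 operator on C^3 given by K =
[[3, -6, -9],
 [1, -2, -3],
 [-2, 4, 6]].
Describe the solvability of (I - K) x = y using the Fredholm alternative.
(I - K) is invertible (det(I - K) = -6 ≠ 0), so for every y in C^3 the equation (I - K) x = y has a unique solution.

K has rank 1, so it is an outer product K = u v^T: every row of K is a multiple of one row vector. Reading off the entries, u = (-3, -1, 2) and v = (-1, 2, 3) (row i of K equals u_i·v^T). A rank-one matrix u v^T satisfies K u = u (v·u) and kills the (2)-dimensional subspace v^⊥, so its characteristic polynomial is lambda^2 (lambda - v·u) with v·u = tr K = 7. Hence the eigenvalues of I - K are 1 (multiplicity 2) and 1 - (7) = -6, so det(I - K) = -6. (Direct check: I - K =
[[-2, 6, 9],
 [-1, 3, 3],
 [2, -4, -5]]
has determinant -6.) The finite-dimensional Fredholm alternative says: either (I - K) is invertible, or ker(I - K) ≠ {0} and then range(I - K) = ker((I - K)^*)^⊥, with dim ker(I - K) = dim ker((I - K)^*). Since det(I - K) ≠ 0, 1 is not an eigenvalue of K and ker(I - K) = {0}, so we are in the first case: for every y there is a unique x = (I - K)^(-1) y. Explicitly, by the Sherman–Morrison formula, (I - u v^T)^(-1) = I + u v^T/(1 - v·u), i.e. (I - K)^(-1) = I + K/(-6).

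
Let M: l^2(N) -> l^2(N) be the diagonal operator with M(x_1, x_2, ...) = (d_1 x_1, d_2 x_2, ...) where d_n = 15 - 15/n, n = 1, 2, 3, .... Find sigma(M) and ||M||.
sigma(M) = {15 - 15/n : n ≥ 1} ∪ {15}; ||M|| = 15

A bounded diagonal operator on l^2 with diagonal entries d_n has spectrum equal to the closure of {d_n : n ≥ 1}: every d_n is an eigenvalue (with eigenvector e_n), so {d_n} ⊂ sigma(M); the spectrum is closed, so its closure is too; and for lambda not in the closure, (M - lambda I) has bounded inverse (the diagonal entries 1/(d_n - lambda) are bounded). For our sequence d_n = 15 - 15/n, n = 1, 2, 3, ...:
  - {d_n} = {15 - 15/n : n ≥ 1}; the only limit point is 15
  - closure = {15 - 15/n : n ≥ 1} ∪ {15}
For the norm: a diagonal operator has ||M|| = sup_n |d_n|. Here d_n = 15 - 15/n increases monotonically from d_1 = 0 toward 15, with all terms in [0, 15); so sup_n |d_n| = 15 (the supremum is the limit, not attained). So ||M|| = 15.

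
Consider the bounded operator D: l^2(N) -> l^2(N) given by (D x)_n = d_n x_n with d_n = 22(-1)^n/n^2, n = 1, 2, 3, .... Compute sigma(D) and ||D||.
sigma(D) = {22(-1)^n/n^2 : n ≥ 1} ∪ {0}; ||D|| = 22

A bounded diagonal operator on l^2 with diagonal entries d_n has spectrum equal to the closure of {d_n : n ≥ 1}: every d_n is an eigenvalue (with eigenvector e_n), so {d_n} ⊂ sigma(D); the spectrum is closed, so its closure is too; and for lambda not in the closure, (D - lambda I) has bounded inverse (the diagonal entries 1/(d_n - lambda) are bounded). For our sequence d_n = 22(-1)^n/n^2, n = 1, 2, 3, ...:
  - {d_n} = {22(-1)^n/n^2 : n ≥ 1}; the only limit point is 0
  - closure = {22(-1)^n/n^2 : n ≥ 1} ∪ {0}
For the norm: a diagonal operator has ||D|| = sup_n |d_n|. Here |d_n| = 22/n^2 is decreasing, so sup_n |d_n| = |d_1| = 22. So ||D|| = 22.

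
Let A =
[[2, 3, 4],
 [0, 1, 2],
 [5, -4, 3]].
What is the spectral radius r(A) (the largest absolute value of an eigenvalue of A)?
r(A) ≈ 6.832

The eigenvalues of A are the roots of its characteristic polynomial. With M = A (coefficients from the trace, the sum of principal 2x2 minors, and det A):
  p(λ) = det(λ I - M) = λ^3 - 6λ^2 - λ - 32.
No integer candidate from the rational root theorem (±divisors of 32) is a root, so the roots are irrational. The cubic discriminant is Δ = -58712 < 0, so there is one real root and a complex-conjugate pair. p(6) = -38 and p(7) = 10 have opposite signs, so a root lies in (6, 7); Newton's method refines it to λ ≈ 6.832. Dividing out (λ - (6.832)) leaves approximately λ^2 + 0.832λ + 4.6839. For λ^2 + 0.832λ + 4.6839 the discriminant is -18.0433. It is negative, so the remaining roots are the complex-conjugate pair λ ≈ -0.416 ± 2.1239i. Their product equals the constant term, so |λ|^2 ≈ 4.6839 and |λ| ≈ 2.1642.
Thus the eigenvalues (to 4 decimals) are 6.832 (modulus 6.832); -0.416 ± 2.1239i (modulus 2.1642). The spectral radius is the largest modulus: r(A) ≈ 6.832. (Cross-check: r(A) ≤ ||A||_2 ≈ 7.3997; equality holds whenever A is normal, though it can also hold for some non-normal A.)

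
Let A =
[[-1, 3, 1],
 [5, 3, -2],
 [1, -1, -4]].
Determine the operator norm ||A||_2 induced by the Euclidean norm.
||A||_2 ≈ 6.4956 (= sqrt(largest eigenvalue of A^T A))

||A||_2 = sigma_max(A) = sqrt(lambda_max(A^T A)). Form the symmetric matrix M = A^T A =
[[27, 11, -15],
 [11, 19, 1],
 [-15, 1, 21]].
Its characteristic polynomial (trace, sum of principal 2x2 minors, determinant of M give the coefficients) is
  p(λ) = det(λ I - M) = λ^3 - 67λ^2 + 1132λ - 3600.
No integer candidate from the rational root theorem (±divisors of 3600) is a root, so the roots are irrational. The cubic discriminant is Δ = 183808464 > 0, so there are three distinct real roots. p(4) = -80 and p(5) = 510 have opposite signs, so a root lies in (4, 5); Newton's method refines it to λ ≈ 4.1256. p(20) = 240 and p(21) = -114 have opposite signs, so a root lies in (20, 21); Newton's method refines it to λ ≈ 20.6812. p(42) = -156 and p(43) = 700 have opposite signs, so a root lies in (42, 43); Newton's method refines it to λ ≈ 42.1932. Check (Vieta): the three roots sum to 67, matching tr M = 67.
So the eigenvalues of A^T A are ≈ 4.1256, 20.6812, 42.1932 (all ≥ 0, as they must be for A^T A). The largest is λ_max ≈ 42.1932, hence ||A||_2 = sqrt(λ_max) ≈ 6.4956.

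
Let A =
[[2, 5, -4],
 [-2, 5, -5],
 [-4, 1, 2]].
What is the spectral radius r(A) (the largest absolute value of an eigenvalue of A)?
r(A) ≈ 7.3134

The eigenvalues of A are the roots of its characteristic polynomial. With M = A (coefficients from the trace, the sum of principal 2x2 minors, and det A):
  p(λ) = det(λ I - M) = λ^3 - 9λ^2 + 23λ - 78.
No integer candidate from the rational root theorem (±divisors of 78) is a root, so the roots are irrational. The cubic discriminant is Δ = -106907 < 0, so there is one real root and a complex-conjugate pair. p(7) = -15 and p(8) = 42 have opposite signs, so a root lies in (7, 8); Newton's method refines it to λ ≈ 7.3134. Dividing out (λ - (7.3134)) leaves approximately λ^2 - 1.6866λ + 10.6653. For λ^2 - 1.6866λ + 10.6653 the discriminant is -39.8167. It is negative, so the remaining roots are the complex-conjugate pair λ ≈ 0.8433 ± 3.155i. Their product equals the constant term, so |λ|^2 ≈ 10.6653 and |λ| ≈ 3.2658.
Thus the eigenvalues (to 4 decimals) are 7.3134 (modulus 7.3134); 0.8433 ± 3.155i (modulus 3.2658). The spectral radius is the largest modulus: r(A) ≈ 7.3134. (Cross-check: r(A) ≤ ||A||_2 ≈ 9.5459; equality holds whenever A is normal, though it can also hold for some non-normal A.)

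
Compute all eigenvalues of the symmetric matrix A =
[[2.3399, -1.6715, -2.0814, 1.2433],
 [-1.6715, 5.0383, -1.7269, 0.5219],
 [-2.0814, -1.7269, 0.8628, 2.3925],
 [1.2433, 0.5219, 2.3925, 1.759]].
sigma(A) ≈ {-3, 3, 4, 6}

A is real symmetric, so its spectrum consists of real eigenvalues. Expanding the characteristic polynomial of the displayed matrix gives
  det(λ I - A) = p(λ) = λ^4 + (-10)λ^3 + (15)λ^2 + (89.9977)λ + (-215.9966).
Solving p(λ) = 0 yields eigenvalues ≈ -3, 3, 4, 6. (A is shown rounded to 4 decimals, so these recover the underlying integer eigenvalues to within that precision.)
Verification: the trace of A = 10 equals the sum of eigenvalues 10, and det(A) ≈ -215.9966 matches the eigenvalue product -216.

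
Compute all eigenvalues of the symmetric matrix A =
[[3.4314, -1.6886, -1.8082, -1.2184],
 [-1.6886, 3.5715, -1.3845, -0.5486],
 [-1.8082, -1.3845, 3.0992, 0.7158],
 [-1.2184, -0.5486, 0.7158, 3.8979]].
sigma(A) ≈ {0, 3, 5, 6}

A is real symmetric, so its spectrum consists of real eigenvalues. Expanding the characteristic polynomial of the displayed matrix gives
  det(λ I - A) = p(λ) = λ^4 + (-14)λ^3 + (63)λ^2 + (-90)λ + (0).
Solving p(λ) = 0 yields eigenvalues ≈ 0, 3, 5, 6. (A is shown rounded to 4 decimals, so these recover the underlying integer eigenvalues to within that precision.)
Verification: the trace of A = 14 equals the sum of eigenvalues 14, and det(A) ≈ -0.0006 matches the eigenvalue product 0.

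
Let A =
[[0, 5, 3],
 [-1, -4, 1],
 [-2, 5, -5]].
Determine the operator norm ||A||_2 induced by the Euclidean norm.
||A||_2 ≈ 8.518 (= sqrt(largest eigenvalue of A^T A))

||A||_2 = sigma_max(A) = sqrt(lambda_max(A^T A)). Form the symmetric matrix M = A^T A =
[[5, -6, 9],
 [-6, 66, -14],
 [9, -14, 35]].
Its characteristic polynomial (trace, sum of principal 2x2 minors, determinant of M give the coefficients) is
  p(λ) = det(λ I - M) = λ^3 - 106λ^2 + 2502λ - 5476.
No integer candidate from the rational root theorem (±divisors of 5476) is a root, so the roots are irrational. The cubic discriminant is Δ = 6931049312 > 0, so there are three distinct real roots. p(2) = -888 and p(3) = 1103 have opposite signs, so a root lies in (2, 3); Newton's method refines it to λ ≈ 2.4338. p(31) = 11 and p(32) = -1188 have opposite signs, so a root lies in (31, 32); Newton's method refines it to λ ≈ 31.0093. p(72) = -1588 and p(73) = 1313 have opposite signs, so a root lies in (72, 73); Newton's method refines it to λ ≈ 72.5569. Check (Vieta): the three roots sum to 106, matching tr M = 106.
So the eigenvalues of A^T A are ≈ 2.4338, 31.0093, 72.5569 (all ≥ 0, as they must be for A^T A). The largest is λ_max ≈ 72.5569, hence ||A||_2 = sqrt(λ_max) ≈ 8.518.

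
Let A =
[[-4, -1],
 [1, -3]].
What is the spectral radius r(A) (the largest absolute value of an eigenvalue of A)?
r(A) = sqrt(13) ≈ 3.6056

The eigenvalues of A are the roots of its characteristic polynomial. With M = A (coefficients from the trace and determinant):
  p(λ) = det(λ I - M) = λ^2 + 7λ + 13.
For λ^2 + 7λ + 13 the discriminant is -3. It is negative, so the roots are the complex-conjugate pair λ = -7/2 ± (sqrt(3)/2) i ≈ -3.5 ± 0.866i. For a conjugate pair the product of the roots equals the constant term, so |λ|^2 = 13 and |λ| = sqrt(13) ≈ 3.6056.
Thus the eigenvalues (to 4 decimals) are -3.5 ± 0.866i (modulus 3.6056). The spectral radius is the largest modulus: r(A) = sqrt(13) ≈ 3.6056. (Cross-check: r(A) ≤ ||A||_2 ≈ 4.1401; equality holds whenever A is normal, though it can also hold for some non-normal A.)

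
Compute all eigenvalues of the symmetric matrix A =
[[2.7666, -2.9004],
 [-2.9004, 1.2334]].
sigma(A) ≈ {-1, 5}

A is real symmetric, so its spectrum consists of real eigenvalues. Expanding the characteristic polynomial of the displayed matrix gives
  det(λ I - A) = p(λ) = λ^2 + (-4)λ + (-5).
Solving p(λ) = 0 yields eigenvalues ≈ -1, 5. (A is shown rounded to 4 decimals, so these recover the underlying integer eigenvalues to within that precision.)
Verification: the trace of A = 4 equals the sum of eigenvalues 4, and det(A) ≈ -5.0000 matches the eigenvalue product -5.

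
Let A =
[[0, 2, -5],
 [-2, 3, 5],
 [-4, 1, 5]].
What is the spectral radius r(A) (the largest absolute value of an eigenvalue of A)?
r(A) ≈ 7.5714

The eigenvalues of A are the roots of its characteristic polynomial. With M = A (coefficients from the trace, the sum of principal 2x2 minors, and det A):
  p(λ) = det(λ I - M) = λ^3 - 8λ^2 - 6λ + 70.
No integer candidate from the rational root theorem (±divisors of 70) is a root, so the roots are irrational. The cubic discriminant is Δ = 74708 > 0, so there are three distinct real roots. p(-3) = -11 and p(-2) = 42 have opposite signs, so a root lies in (-3, -2); Newton's method refines it to λ ≈ -2.8338. p(3) = 7 and p(4) = -18 have opposite signs, so a root lies in (3, 4); Newton's method refines it to λ ≈ 3.2625. p(7) = -21 and p(8) = 22 have opposite signs, so a root lies in (7, 8); Newton's method refines it to λ ≈ 7.5714. Check (Vieta): the three roots sum to 8, matching tr M = 8.
Thus the eigenvalues (to 4 decimals) are -2.8338 (modulus 2.8338); 3.2625 (modulus 3.2625); 7.5714 (modulus 7.5714). The spectral radius is the largest modulus: r(A) ≈ 7.5714. (Cross-check: r(A) ≤ ||A||_2 ≈ 9.512; equality holds whenever A is normal, though it can also hold for some non-normal A.)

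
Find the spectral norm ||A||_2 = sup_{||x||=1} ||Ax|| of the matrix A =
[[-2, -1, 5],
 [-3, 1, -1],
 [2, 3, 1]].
||A||_2 ≈ 5.5008 (= sqrt(largest eigenvalue of A^T A))

||A||_2 = sigma_max(A) = sqrt(lambda_max(A^T A)). Form the symmetric matrix M = A^T A =
[[17, 5, -5],
 [5, 11, -3],
 [-5, -3, 27]].
Its characteristic polynomial (trace, sum of principal 2x2 minors, determinant of M give the coefficients) is
  p(λ) = det(λ I - M) = λ^3 - 55λ^2 + 884λ - 4096.
No integer candidate from the rational root theorem (±divisors of 4096) is a root, so the roots are irrational. The cubic discriminant is Δ = 6458512 > 0, so there are three distinct real roots. p(8) = -32 and p(9) = 134 have opposite signs, so a root lies in (8, 9); Newton's method refines it to λ ≈ 8.1677. p(16) = 64 and p(17) = -50 have opposite signs, so a root lies in (16, 17); Newton's method refines it to λ ≈ 16.5731. p(30) = -76 and p(31) = 244 have opposite signs, so a root lies in (30, 31); Newton's method refines it to λ ≈ 30.2593. Check (Vieta): the three roots sum to 55, matching tr M = 55.
So the eigenvalues of A^T A are ≈ 8.1677, 16.5731, 30.2593 (all ≥ 0, as they must be for A^T A). The largest is λ_max ≈ 30.2593, hence ||A||_2 = sqrt(λ_max) ≈ 5.5008.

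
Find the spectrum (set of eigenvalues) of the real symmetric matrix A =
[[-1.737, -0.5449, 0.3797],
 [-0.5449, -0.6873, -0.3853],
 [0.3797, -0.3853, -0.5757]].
sigma(A) ≈ {-2, -1, 0}

A is real symmetric, so its spectrum consists of real eigenvalues. Expanding the characteristic polynomial of the displayed matrix gives
  det(λ I - A) = p(λ) = λ^3 + (3)λ^2 + (2)λ + (0).
Solving p(λ) = 0 yields eigenvalues ≈ -2, -1, 0. (A is shown rounded to 4 decimals, so these recover the underlying integer eigenvalues to within that precision.)
Verification: the trace of A = -3 equals the sum of eigenvalues -3, and det(A) ≈ 0.0000 matches the eigenvalue product 0.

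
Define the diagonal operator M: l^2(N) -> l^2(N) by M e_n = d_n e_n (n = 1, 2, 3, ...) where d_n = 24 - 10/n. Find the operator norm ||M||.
||M|| = 24

For a diagonal operator on l^2 with entries d_n, ||M|| = sup_n |d_n|. Here d_1 = 14, d_2 = 19, ..., and d_n = 24 - 10/n increases monotonically toward 24. All terms lie in [14, 24), so |d_n| = d_n and the supremum is the limit 24, which is not attained by any individual d_n. Hence ||M|| = 24.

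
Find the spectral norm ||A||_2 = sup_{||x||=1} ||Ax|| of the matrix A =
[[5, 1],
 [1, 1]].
||A||_2 = sqrt((28 + sqrt(720))/2) ≈ 5.2361 (= sqrt(largest eigenvalue of A^T A))

||A||_2 = sigma_max(A) = sqrt(lambda_max(A^T A)). Form the symmetric matrix M = A^T A =
[[26, 6],
 [6, 2]].
Its characteristic polynomial (trace, determinant of M give the coefficients) is
  p(λ) = det(λ I - M) = λ^2 - 28λ + 16.
For λ^2 - 28λ + 16 the discriminant is 720. It is nonnegative but not a perfect square, so the roots are real and irrational: λ = (28 ± sqrt(720))/2 ≈ 27.4164, 0.5836.
So the eigenvalues of A^T A are ≈ 0.5836, 27.4164 (all ≥ 0, as they must be for A^T A). The largest is λ_max = (28 + sqrt(720))/2 ≈ 27.4164, hence ||A||_2 = sqrt(λ_max) = sqrt((28 + sqrt(720))/2) ≈ 5.2361.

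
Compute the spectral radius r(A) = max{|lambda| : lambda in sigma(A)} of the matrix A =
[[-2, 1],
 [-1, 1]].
r(A) = (1 + sqrt(5))/2 ≈ 1.618

The eigenvalues of A are the roots of its characteristic polynomial. With M = A (coefficients from the trace and determinant):
  p(λ) = det(λ I - M) = λ^2 + λ - 1.
For λ^2 + λ - 1 the discriminant is 5. It is nonnegative but not a perfect square, so the roots are real and irrational: λ = (-1 ± sqrt(5))/2 ≈ 0.618, -1.618.
Thus the eigenvalues (to 4 decimals) are 0.618 (modulus 0.618); -1.618 (modulus 1.618). The spectral radius is the largest modulus: r(A) = (1 + sqrt(5))/2 ≈ 1.618. (Cross-check: r(A) ≤ ||A||_2 ≈ 2.618; equality holds whenever A is normal, though it can also hold for some non-normal A.)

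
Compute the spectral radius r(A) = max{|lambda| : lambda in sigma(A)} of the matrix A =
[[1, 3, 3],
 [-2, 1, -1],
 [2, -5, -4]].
r(A) = 5

The eigenvalues of A are the roots of its characteristic polynomial. With M = A (coefficients from the trace, the sum of principal 2x2 minors, and det A):
  p(λ) = det(λ I - M) = λ^3 + 2λ^2 - 12λ + 15.
By the rational root theorem any rational root is an integer divisor of 15. Testing λ = -5: p(-5) = -125 + 50 + 60 + 15 = 0, so λ = -5 is a root. Dividing out (λ + 5) leaves p(λ) = (λ + 5)(λ^2 - 3λ + 3). For λ^2 - 3λ + 3 the discriminant is -3. It is negative, so the roots are the complex-conjugate pair λ = 3/2 ± (sqrt(3)/2) i ≈ 1.5 ± 0.866i. For a conjugate pair the product of the roots equals the constant term, so |λ|^2 = 3 and |λ| = sqrt(3) ≈ 1.7321.
Thus the eigenvalues (to 4 decimals) are 1.5 ± 0.866i (modulus 1.7321); -5 (modulus 5). The spectral radius is the largest modulus: r(A) = 5. (Cross-check: r(A) ≤ ||A||_2 ≈ 7.7699; equality holds whenever A is normal, though it can also hold for some non-normal A.)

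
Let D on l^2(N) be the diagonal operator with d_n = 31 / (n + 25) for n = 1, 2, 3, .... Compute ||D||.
||D|| = 31/26 (attained at n = 1)

For D diagonal, ||D|| = sup_n |d_n| = sup_n 31/(n + 25). This is positive and strictly decreasing in n, so the supremum is attained at n = 1: d_1 = 31/(1 + 25) = 31/26. Hence ||D|| = 31/26.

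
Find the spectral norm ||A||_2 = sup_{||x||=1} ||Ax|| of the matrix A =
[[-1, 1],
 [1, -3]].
||A||_2 = sqrt((12 + sqrt(128))/2) ≈ 3.4142 (= sqrt(largest eigenvalue of A^T A))

||A||_2 = sigma_max(A) = sqrt(lambda_max(A^T A)). Form the symmetric matrix M = A^T A =
[[2, -4],
 [-4, 10]].
Its characteristic polynomial (trace, determinant of M give the coefficients) is
  p(λ) = det(λ I - M) = λ^2 - 12λ + 4.
For λ^2 - 12λ + 4 the discriminant is 128. It is nonnegative but not a perfect square, so the roots are real and irrational: λ = (12 ± sqrt(128))/2 ≈ 11.6569, 0.3431.
So the eigenvalues of A^T A are ≈ 0.3431, 11.6569 (all ≥ 0, as they must be for A^T A). The largest is λ_max = (12 + sqrt(128))/2 ≈ 11.6569, hence ||A||_2 = sqrt(λ_max) = sqrt((12 + sqrt(128))/2) ≈ 3.4142.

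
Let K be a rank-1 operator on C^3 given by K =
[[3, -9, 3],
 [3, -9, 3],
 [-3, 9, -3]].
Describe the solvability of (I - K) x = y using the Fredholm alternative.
(I - K) is invertible (det(I - K) = 10 ≠ 0), so for every y in C^3 the equation (I - K) x = y has a unique solution.

K has rank 1, so it is an outer product K = u v^T: every row of K is a multiple of one row vector. Reading off the entries, u = (3, 3, -3) and v = (1, -3, 1) (row i of K equals u_i·v^T). A rank-one matrix u v^T satisfies K u = u (v·u) and kills the (2)-dimensional subspace v^⊥, so its characteristic polynomial is lambda^2 (lambda - v·u) with v·u = tr K = -9. Hence the eigenvalues of I - K are 1 (multiplicity 2) and 1 - (-9) = 10, so det(I - K) = 10. (Direct check: I - K =
[[-2, 9, -3],
 [-3, 10, -3],
 [3, -9, 4]]
has determinant 10.) The finite-dimensional Fredholm alternative says: either (I - K) is invertible, or ker(I - K) ≠ {0} and then range(I - K) = ker((I - K)^*)^⊥, with dim ker(I - K) = dim ker((I - K)^*). Since det(I - K) ≠ 0, 1 is not an eigenvalue of K and ker(I - K) = {0}, so we are in the first case: for every y there is a unique x = (I - K)^(-1) y. Explicitly, by the Sherman–Morrison formula, (I - u v^T)^(-1) = I + u v^T/(1 - v·u), i.e. (I - K)^(-1) = I + K/(10).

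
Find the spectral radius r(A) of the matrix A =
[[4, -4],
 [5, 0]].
r(A) = sqrt(20) ≈ 4.4721

The eigenvalues of A are the roots of its characteristic polynomial. With M = A (coefficients from the trace and determinant):
  p(λ) = det(λ I - M) = λ^2 - 4λ + 20.
For λ^2 - 4λ + 20 the discriminant is -64. It is negative, so the roots are the complex-conjugate pair λ = 2 ± (sqrt(64)/2) i ≈ 2 ± 4i. For a conjugate pair the product of the roots equals the constant term, so |λ|^2 = 20 and |λ| = sqrt(20) ≈ 4.4721.
Thus the eigenvalues (to 4 decimals) are 2 ± 4i (modulus 4.4721). The spectral radius is the largest modulus: r(A) = sqrt(20) ≈ 4.4721. (Cross-check: r(A) ≤ ||A||_2 ≈ 6.986; equality holds whenever A is normal, though it can also hold for some non-normal A.)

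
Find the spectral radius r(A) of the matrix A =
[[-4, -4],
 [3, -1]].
r(A) = 4

The eigenvalues of A are the roots of its characteristic polynomial. With M = A (coefficients from the trace and determinant):
  p(λ) = det(λ I - M) = λ^2 + 5λ + 16.
For λ^2 + 5λ + 16 the discriminant is -39. It is negative, so the roots are the complex-conjugate pair λ = -5/2 ± (sqrt(39)/2) i ≈ -2.5 ± 3.1225i. For a conjugate pair the product of the roots equals the constant term, so |λ|^2 = 16 and |λ| = sqrt(16) = 4.
Thus the eigenvalues (to 4 decimals) are -2.5 ± 3.1225i (modulus 4). The spectral radius is the largest modulus: r(A) = 4. (Cross-check: r(A) ≤ ||A||_2 ≈ 5.8823; equality holds whenever A is normal, though it can also hold for some non-normal A.)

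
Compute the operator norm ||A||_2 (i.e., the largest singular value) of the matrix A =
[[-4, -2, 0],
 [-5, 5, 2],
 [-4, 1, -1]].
||A||_2 ≈ 8.36 (= sqrt(largest eigenvalue of A^T A))

||A||_2 = sigma_max(A) = sqrt(lambda_max(A^T A)). Form the symmetric matrix M = A^T A =
[[57, -21, -6],
 [-21, 30, 9],
 [-6, 9, 5]].
Its characteristic polynomial (trace, sum of principal 2x2 minors, determinant of M give the coefficients) is
  p(λ) = det(λ I - M) = λ^3 - 92λ^2 + 1587λ - 2916.
No integer candidate from the rational root theorem (±divisors of 2916) is a root, so the roots are irrational. The cubic discriminant is Δ = 3680550612 > 0, so there are three distinct real roots. p(2) = -102 and p(3) = 1044 have opposite signs, so a root lies in (2, 3); Newton's method refines it to λ ≈ 2.0833. p(20) = 24 and p(21) = -900 have opposite signs, so a root lies in (20, 21); Newton's method refines it to λ ≈ 20.0268. p(69) = -2916 and p(70) = 374 have opposite signs, so a root lies in (69, 70); Newton's method refines it to λ ≈ 69.8898. Check (Vieta): the three roots sum to 92, matching tr M = 92.
So the eigenvalues of A^T A are ≈ 2.0833, 20.0268, 69.8898 (all ≥ 0, as they must be for A^T A). The largest is λ_max ≈ 69.8898, hence ||A||_2 = sqrt(λ_max) ≈ 8.36.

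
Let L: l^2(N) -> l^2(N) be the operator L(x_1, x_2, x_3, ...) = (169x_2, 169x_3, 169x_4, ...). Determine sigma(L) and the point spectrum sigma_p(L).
sigma(L) = closed disk {z in C : |z| ≤ 169}; sigma_p(L) = open disk {z in C : |z| < 169}

Note L = 169·V where V is the unit left shift (V x)_k = x_{k+1}; so sigma(L) = 169·sigma(V) and ||L|| = 169||V||. ||L x||^2 = 28561sum_{k≥2} |x_k|^2 ≤ 28561||x||^2, with equality on {x : x_1 = 0}, so ||L|| = 169. For any lambda with |lambda| < 169, set r = lambda/169 (|r| < 1); the vector x = (1, r, r^2, ...) is in l^2 and satisfies L x = 169(r, r^2, ...) = lambda x, so lambda is an eigenvalue. On the boundary |lambda| = 169 the geometric series diverges, so no l^2 eigenvector exists, but these lambda lie in the approximate point spectrum. Hence sigma(L) is the closed disk of radius 169 and sigma_p(L) is the open disk.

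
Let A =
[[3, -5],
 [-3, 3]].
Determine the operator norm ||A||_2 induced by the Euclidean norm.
||A||_2 = sqrt((52 + sqrt(2560))/2) ≈ 7.1623 (= sqrt(largest eigenvalue of A^T A))

||A||_2 = sigma_max(A) = sqrt(lambda_max(A^T A)). Form the symmetric matrix M = A^T A =
[[18, -24],
 [-24, 34]].
Its characteristic polynomial (trace, determinant of M give the coefficients) is
  p(λ) = det(λ I - M) = λ^2 - 52λ + 36.
For λ^2 - 52λ + 36 the discriminant is 2560. It is nonnegative but not a perfect square, so the roots are real and irrational: λ = (52 ± sqrt(2560))/2 ≈ 51.2982, 0.7018.
So the eigenvalues of A^T A are ≈ 0.7018, 51.2982 (all ≥ 0, as they must be for A^T A). The largest is λ_max = (52 + sqrt(2560))/2 ≈ 51.2982, hence ||A||_2 = sqrt(λ_max) = sqrt((52 + sqrt(2560))/2) ≈ 7.1623.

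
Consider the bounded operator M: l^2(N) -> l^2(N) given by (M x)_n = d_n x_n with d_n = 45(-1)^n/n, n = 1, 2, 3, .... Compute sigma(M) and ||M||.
sigma(M) = {45(-1)^n/n : n ≥ 1} ∪ {0}; ||M|| = 45

A bounded diagonal operator on l^2 with diagonal entries d_n has spectrum equal to the closure of {d_n : n ≥ 1}: every d_n is an eigenvalue (with eigenvector e_n), so {d_n} ⊂ sigma(M); the spectrum is closed, so its closure is too; and for lambda not in the closure, (M - lambda I) has bounded inverse (the diagonal entries 1/(d_n - lambda) are bounded). For our sequence d_n = 45(-1)^n/n, n = 1, 2, 3, ...:
  - {d_n} = {45(-1)^n/n : n ≥ 1}; the only limit point is 0
  - closure = {45(-1)^n/n : n ≥ 1} ∪ {0}
For the norm: a diagonal operator has ||M|| = sup_n |d_n|. Here |d_n| = 45/n is decreasing, so sup_n |d_n| = |d_1| = 45. So ||M|| = 45.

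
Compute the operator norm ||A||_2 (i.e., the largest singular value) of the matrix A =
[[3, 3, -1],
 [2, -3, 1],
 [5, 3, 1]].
||A||_2 ≈ 7.1669 (= sqrt(largest eigenvalue of A^T A))

||A||_2 = sigma_max(A) = sqrt(lambda_max(A^T A)). Form the symmetric matrix M = A^T A =
[[38, 18, 4],
 [18, 27, -3],
 [4, -3, 3]].
Its characteristic polynomial (trace, sum of principal 2x2 minors, determinant of M give the coefficients) is
  p(λ) = det(λ I - M) = λ^3 - 68λ^2 + 872λ - 900.
No integer candidate from the rational root theorem (±divisors of 900) is a root, so the roots are irrational. The cubic discriminant is Δ = 670566224 > 0, so there are three distinct real roots. p(1) = -95 and p(2) = 580 have opposite signs, so a root lies in (1, 2); Newton's method refines it to λ ≈ 1.13. p(15) = 255 and p(16) = -260 have opposite signs, so a root lies in (15, 16); Newton's method refines it to λ ≈ 15.5056. p(51) = -645 and p(52) = 1180 have opposite signs, so a root lies in (51, 52); Newton's method refines it to λ ≈ 51.3644. Check (Vieta): the three roots sum to 68, matching tr M = 68.
So the eigenvalues of A^T A are ≈ 1.13, 15.5056, 51.3644 (all ≥ 0, as they must be for A^T A). The largest is λ_max ≈ 51.3644, hence ||A||_2 = sqrt(λ_max) ≈ 7.1669.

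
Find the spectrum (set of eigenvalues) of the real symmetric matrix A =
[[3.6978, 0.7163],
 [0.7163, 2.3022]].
sigma(A) ≈ {2, 4}

A is real symmetric, so its spectrum consists of real eigenvalues. Expanding the characteristic polynomial of the displayed matrix gives
  det(λ I - A) = p(λ) = λ^2 + (-6)λ + (8).
Solving p(λ) = 0 yields eigenvalues ≈ 2, 4. (A is shown rounded to 4 decimals, so these recover the underlying integer eigenvalues to within that precision.)
Verification: the trace of A = 6 equals the sum of eigenvalues 6, and det(A) ≈ 8.0000 matches the eigenvalue product 8.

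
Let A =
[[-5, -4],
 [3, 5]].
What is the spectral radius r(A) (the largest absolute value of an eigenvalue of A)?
r(A) = sqrt(52)/2 ≈ 3.6056

The eigenvalues of A are the roots of its characteristic polynomial. With M = A (coefficients from the trace and determinant):
  p(λ) = det(λ I - M) = λ^2 - 13.
For λ^2 - 13 the discriminant is 52. It is nonnegative but not a perfect square, so the roots are real and irrational: λ = ± sqrt(52)/2 ≈ 3.6056, -3.6056.
Thus the eigenvalues (to 4 decimals) are 3.6056 (modulus 3.6056); -3.6056 (modulus 3.6056). The spectral radius is the largest modulus: r(A) = sqrt(52)/2 ≈ 3.6056. (Cross-check: r(A) ≤ ||A||_2 ≈ 8.5249; equality holds whenever A is normal, though it can also hold for some non-normal A.)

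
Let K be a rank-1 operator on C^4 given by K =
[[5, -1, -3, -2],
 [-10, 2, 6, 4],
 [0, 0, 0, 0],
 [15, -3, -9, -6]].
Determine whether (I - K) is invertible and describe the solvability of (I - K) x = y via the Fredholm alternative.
(I - K) is singular (det(I - K) = 0, i.e. 1 ∈ sigma(K)). (I - K) x = y is solvable iff y ⊥ ker((I - K)^*) = span{(5, -1, -3, -2)}, i.e. iff 5y_1 - y_2 - 3y_3 - 2y_4 = 0. When solvable, the solutions are x = y + c·(1, -2, 0, 3), c arbitrary (ker(I - K) = span{(1, -2, 0, 3)}, dimension 1).

K has rank 1, so it is an outer product K = u v^T: every row of K is a multiple of one row vector. Reading off the entries, u = (1, -2, 0, 3) and v = (5, -1, -3, -2) (row i of K equals u_i·v^T). A rank-one matrix u v^T satisfies K u = u (v·u) and kills the (3)-dimensional subspace v^⊥, so its characteristic polynomial is lambda^3 (lambda - v·u) with v·u = tr K = 1. Hence the eigenvalues of I - K are 1 (multiplicity 3) and 1 - (1) = 0, so det(I - K) = 0. (Direct check: I - K =
[[-4, 1, 3, 2],
 [10, -1, -6, -4],
 [0, 0, 1, 0],
 [-15, 3, 9, 7]]
has determinant 0.) So 1 is an eigenvalue of K and (I - K) is not invertible. The finite-dimensional Fredholm alternative says: either (I - K) is invertible, or ker(I - K) ≠ {0} and then range(I - K) = ker((I - K)^*)^⊥, with dim ker(I - K) = dim ker((I - K)^*). We are in the second case, so we need both kernels. Kernel of I - K: (I - K) u = u - u (v·u) = u - u = 0, so ker(I - K) = span{u} = span{(1, -2, 0, 3)} (it is exactly 1-dimensional because rank(I - K) = 3). Kernel of the adjoint: K is real, so (I - K)^* = I - K^T = I - v u^T, and (I - v u^T) v = v - v (u·v) = 0; hence ker((I - K)^*) = span{v} = span{(5, -1, -3, -2)}. Therefore (I - K) x = y is solvable iff <y, v> = 0, i.e. iff 5y_1 - y_2 - 3y_3 - 2y_4 = 0. When this holds, K y = u (v·y) = 0, so (I - K) y = y and x = y is a particular solution; the full solution set is the line x = y + c·u = y + c·(1, -2, 0, 3), c ∈ C.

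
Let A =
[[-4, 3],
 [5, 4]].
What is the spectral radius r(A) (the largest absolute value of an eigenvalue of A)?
r(A) = sqrt(124)/2 ≈ 5.5678

The eigenvalues of A are the roots of its characteristic polynomial. With M = A (coefficients from the trace and determinant):
  p(λ) = det(λ I - M) = λ^2 - 31.
For λ^2 - 31 the discriminant is 124. It is nonnegative but not a perfect square, so the roots are real and irrational: λ = ± sqrt(124)/2 ≈ 5.5678, -5.5678.
Thus the eigenvalues (to 4 decimals) are 5.5678 (modulus 5.5678); -5.5678 (modulus 5.5678). The spectral radius is the largest modulus: r(A) = sqrt(124)/2 ≈ 5.5678. (Cross-check: r(A) ≤ ||A||_2 ≈ 6.6569; equality holds whenever A is normal, though it can also hold for some non-normal A.)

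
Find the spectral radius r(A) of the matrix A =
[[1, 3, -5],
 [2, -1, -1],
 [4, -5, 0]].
r(A) ≈ 3.1258

The eigenvalues of A are the roots of its characteristic polynomial. With M = A (coefficients from the trace, the sum of principal 2x2 minors, and det A):
  p(λ) = det(λ I - M) = λ^3 + 8λ - 13.
No integer candidate from the rational root theorem (±divisors of 13) is a root, so the roots are irrational. The cubic discriminant is Δ = -6611 < 0, so there is one real root and a complex-conjugate pair. p(1) = -4 and p(2) = 11 have opposite signs, so a root lies in (1, 2); Newton's method refines it to λ ≈ 1.3306. Dividing out (λ - (1.3306)) leaves approximately λ^2 + 1.3306λ + 9.7704. For λ^2 + 1.3306λ + 9.7704 the discriminant is -37.3111. It is negative, so the remaining roots are the complex-conjugate pair λ ≈ -0.6653 ± 3.0541i. Their product equals the constant term, so |λ|^2 ≈ 9.7704 and |λ| ≈ 3.1258.
Thus the eigenvalues (to 4 decimals) are 1.3306 (modulus 1.3306); -0.6653 ± 3.0541i (modulus 3.1258). The spectral radius is the largest modulus: r(A) ≈ 3.1258. (Cross-check: r(A) ≤ ||A||_2 ≈ 7.139; equality holds whenever A is normal, though it can also hold for some non-normal A.)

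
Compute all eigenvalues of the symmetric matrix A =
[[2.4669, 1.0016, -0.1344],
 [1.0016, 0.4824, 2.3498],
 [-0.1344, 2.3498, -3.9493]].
sigma(A) ≈ {-5, 1, 3}

A is real symmetric, so its spectrum consists of real eigenvalues. Expanding the characteristic polynomial of the displayed matrix gives
  det(λ I - A) = p(λ) = λ^3 + (1)λ^2 + (-17)λ + (15).
Solving p(λ) = 0 yields eigenvalues ≈ -5, 1, 3. (A is shown rounded to 4 decimals, so these recover the underlying integer eigenvalues to within that precision.)
Verification: the trace of A = -1 equals the sum of eigenvalues -1, and det(A) ≈ -15.0003 matches the eigenvalue product -15.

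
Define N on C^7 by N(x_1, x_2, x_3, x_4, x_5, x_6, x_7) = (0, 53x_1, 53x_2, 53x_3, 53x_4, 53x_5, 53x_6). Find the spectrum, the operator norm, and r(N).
sigma(N) = {0}; ||N|| = 53; r(N) = 0. (N is nilpotent with N^7 = 0.)

On C^7, N is a strictly lower-triangular matrix with 53 on the subdiagonal and zeros elsewhere, so its characteristic polynomial is lambda^7 and every eigenvalue is 0: sigma(N) = {0}. For the operator norm, N e_i = 53e_{i+1} for i = 1, ..., 6 and N e_7 = 0, so the singular values of N are 53 (with multiplicity 6) and 0; hence ||N|| = 53. The spectral radius r(N) = max|lambda| = 0. Note ||N|| > r(N) — characteristic of non-normal nilpotent operators. Indeed N^7 = 0.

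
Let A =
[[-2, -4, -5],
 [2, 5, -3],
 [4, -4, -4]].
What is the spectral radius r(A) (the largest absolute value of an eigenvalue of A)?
r(A) ≈ 6.0378

The eigenvalues of A are the roots of its characteristic polynomial. With M = A (coefficients from the trace, the sum of principal 2x2 minors, and det A):
  p(λ) = det(λ I - M) = λ^3 + λ^2 - 6λ - 220.
No integer candidate from the rational root theorem (±divisors of 220) is a root, so the roots are irrational. The cubic discriminant is Δ = -1281260 < 0, so there is one real root and a complex-conjugate pair. p(6) = -4 and p(7) = 130 have opposite signs, so a root lies in (6, 7); Newton's method refines it to λ ≈ 6.0349. Dividing out (λ - (6.0349)) leaves approximately λ^2 + 7.0349λ + 36.4547. For λ^2 + 7.0349λ + 36.4547 the discriminant is -96.3293. It is negative, so the remaining roots are the complex-conjugate pair λ ≈ -3.5174 ± 4.9074i. Their product equals the constant term, so |λ|^2 ≈ 36.4547 and |λ| ≈ 6.0378.
Thus the eigenvalues (to 4 decimals) are 6.0349 (modulus 6.0349); -3.5174 ± 4.9074i (modulus 6.0378). The spectral radius is the largest modulus: r(A) ≈ 6.0378. (Cross-check: r(A) ≤ ||A||_2 ≈ 8.6937; equality holds whenever A is normal, though it can also hold for some non-normal A.)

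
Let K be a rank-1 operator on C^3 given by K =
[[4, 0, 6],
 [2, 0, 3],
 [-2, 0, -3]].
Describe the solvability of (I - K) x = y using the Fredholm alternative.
(I - K) is singular (det(I - K) = 0, i.e. 1 ∈ sigma(K)). (I - K) x = y is solvable iff y ⊥ ker((I - K)^*) = span{(-2, 0, -3)}, i.e. iff -2y_1 - 3y_3 = 0. When solvable, the solutions are x = y + c·(-2, -1, 1), c arbitrary (ker(I - K) = span{(-2, -1, 1)}, dimension 1).

K has rank 1, so it is an outer product K = u v^T: every row of K is a multiple of one row vector. Reading off the entries, u = (-2, -1, 1) and v = (-2, 0, -3) (row i of K equals u_i·v^T). A rank-one matrix u v^T satisfies K u = u (v·u) and kills the (2)-dimensional subspace v^⊥, so its characteristic polynomial is lambda^2 (lambda - v·u) with v·u = tr K = 1. Hence the eigenvalues of I - K are 1 (multiplicity 2) and 1 - (1) = 0, so det(I - K) = 0. (Direct check: I - K =
[[-3, 0, -6],
 [-2, 1, -3],
 [2, 0, 4]]
has determinant 0.) So 1 is an eigenvalue of K and (I - K) is not invertible. The finite-dimensional Fredholm alternative says: either (I - K) is invertible, or ker(I - K) ≠ {0} and then range(I - K) = ker((I - K)^*)^⊥, with dim ker(I - K) = dim ker((I - K)^*). We are in the second case, so we need both kernels. Kernel of I - K: (I - K) u = u - u (v·u) = u - u = 0, so ker(I - K) = span{u} = span{(-2, -1, 1)} (it is exactly 1-dimensional because rank(I - K) = 2). Kernel of the adjoint: K is real, so (I - K)^* = I - K^T = I - v u^T, and (I - v u^T) v = v - v (u·v) = 0; hence ker((I - K)^*) = span{v} = span{(-2, 0, -3)}. Therefore (I - K) x = y is solvable iff <y, v> = 0, i.e. iff -2y_1 - 3y_3 = 0. When this holds, K y = u (v·y) = 0, so (I - K) y = y and x = y is a particular solution; the full solution set is the line x = y + c·u = y + c·(-2, -1, 1), c ∈ C.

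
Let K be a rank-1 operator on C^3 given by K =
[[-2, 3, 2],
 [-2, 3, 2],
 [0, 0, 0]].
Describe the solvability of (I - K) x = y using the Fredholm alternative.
(I - K) is singular (det(I - K) = 0, i.e. 1 ∈ sigma(K)). (I - K) x = y is solvable iff y ⊥ ker((I - K)^*) = span{(-2, 3, 2)}, i.e. iff -2y_1 + 3y_2 + 2y_3 = 0. When solvable, the solutions are x = y + c·(1, 1, 0), c arbitrary (ker(I - K) = span{(1, 1, 0)}, dimension 1).

K has rank 1, so it is an outer product K = u v^T: every row of K is a multiple of one row vector. Reading off the entries, u = (1, 1, 0) and v = (-2, 3, 2) (row i of K equals u_i·v^T). A rank-one matrix u v^T satisfies K u = u (v·u) and kills the (2)-dimensional subspace v^⊥, so its characteristic polynomial is lambda^2 (lambda - v·u) with v·u = tr K = 1. Hence the eigenvalues of I - K are 1 (multiplicity 2) and 1 - (1) = 0, so det(I - K) = 0. (Direct check: I - K =
[[3, -3, -2],
 [2, -2, -2],
 [0, 0, 1]]
has determinant 0.) So 1 is an eigenvalue of K and (I - K) is not invertible. The finite-dimensional Fredholm alternative says: either (I - K) is invertible, or ker(I - K) ≠ {0} and then range(I - K) = ker((I - K)^*)^⊥, with dim ker(I - K) = dim ker((I - K)^*). We are in the second case, so we need both kernels. Kernel of I - K: (I - K) u = u - u (v·u) = u - u = 0, so ker(I - K) = span{u} = span{(1, 1, 0)} (it is exactly 1-dimensional because rank(I - K) = 2). Kernel of the adjoint: K is real, so (I - K)^* = I - K^T = I - v u^T, and (I - v u^T) v = v - v (u·v) = 0; hence ker((I - K)^*) = span{v} = span{(-2, 3, 2)}. Therefore (I - K) x = y is solvable iff <y, v> = 0, i.e. iff -2y_1 + 3y_2 + 2y_3 = 0. When this holds, K y = u (v·y) = 0, so (I - K) y = y and x = y is a particular solution; the full solution set is the line x = y + c·u = y + c·(1, 1, 0), c ∈ C.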